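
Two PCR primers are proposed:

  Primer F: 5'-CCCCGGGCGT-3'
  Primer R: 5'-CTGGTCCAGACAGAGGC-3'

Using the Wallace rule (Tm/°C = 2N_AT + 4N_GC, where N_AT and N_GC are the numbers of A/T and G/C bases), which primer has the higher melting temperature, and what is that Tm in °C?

Primer R, 56°C

Primer F: A+T=1, G+C=9 → Tm = 2(1)+4(9) = 38°C
Primer R: A+T=6, G+C=11 → Tm = 2(6)+4(11) = 56°C
38°C vs 56°C → primer R is higher.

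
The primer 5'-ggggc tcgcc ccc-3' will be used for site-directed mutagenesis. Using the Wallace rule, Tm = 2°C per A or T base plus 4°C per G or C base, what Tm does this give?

Counting bases: C=7, A=0, G=5, T=1
So N_AT = 1 and N_GC = 12.
Tm = 2×1 + 4×12 = 50°C

50°C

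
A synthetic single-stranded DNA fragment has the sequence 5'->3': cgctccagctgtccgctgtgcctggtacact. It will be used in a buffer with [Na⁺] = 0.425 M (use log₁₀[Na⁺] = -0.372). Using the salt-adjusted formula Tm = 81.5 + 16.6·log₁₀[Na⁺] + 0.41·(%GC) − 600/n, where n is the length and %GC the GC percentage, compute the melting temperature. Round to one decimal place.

82.4°C

Length n = 31. Scanning the sequence gives T=8, C=12, G=8, A=3.
G+C = 20, so %GC = 20/31 × 100 = 64.516%
Salt term: 16.6 × (-0.372) = -6.175
GC term: 0.41 × 64.516 = 26.452; length term: −600/31 = −19.355
Tm = 81.5 + (-6.175) + 26.452 − 19.355 = 82.422 → 82.4°C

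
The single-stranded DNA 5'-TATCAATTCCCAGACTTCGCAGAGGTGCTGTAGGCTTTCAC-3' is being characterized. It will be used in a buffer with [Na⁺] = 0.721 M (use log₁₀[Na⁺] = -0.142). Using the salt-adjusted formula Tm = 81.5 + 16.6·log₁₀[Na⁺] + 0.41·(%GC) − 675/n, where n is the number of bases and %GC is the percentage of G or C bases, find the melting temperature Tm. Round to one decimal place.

82.7°C

Length n = 41. Scanning the sequence gives G=9, T=12, A=9, C=11.
G+C = 20, so %GC = 20/41 × 100 = 48.78%
Salt term: 16.6 × (-0.142) = -2.357
GC term: 0.41 × 48.78 = 20; length term: −675/41 = −16.463
Tm = 81.5 + (-2.357) + 20 − 16.463 = 82.68 → 82.7°C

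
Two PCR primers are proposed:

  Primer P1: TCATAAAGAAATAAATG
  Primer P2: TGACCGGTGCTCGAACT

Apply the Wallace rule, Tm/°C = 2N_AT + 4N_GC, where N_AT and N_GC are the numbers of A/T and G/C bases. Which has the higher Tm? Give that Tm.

Primer P2, 54°C

Primer P1: A+T=14, G+C=3 → Tm = 2(14)+4(3) = 40°C
Primer P2: A+T=7, G+C=10 → Tm = 2(7)+4(10) = 54°C
40°C vs 54°C → primer P2 is higher.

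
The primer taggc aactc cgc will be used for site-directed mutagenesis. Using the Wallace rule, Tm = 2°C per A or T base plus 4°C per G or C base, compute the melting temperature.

42°C

Scanning the sequence gives T=2, G=3, C=5, A=3.
AT pairs contribute 5, GC pairs contribute 8.
Tm = 2(5) + 4(8) = 10 + 32 = 42°C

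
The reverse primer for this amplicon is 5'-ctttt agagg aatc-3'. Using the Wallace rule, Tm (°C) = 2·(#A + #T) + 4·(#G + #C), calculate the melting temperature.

38°C

Scanning the sequence gives T=5, A=4, C=2, G=3.
So N_AT = 9 and N_GC = 5.
Tm = 4·5 + 2·9 = 20 + 18 = 38°C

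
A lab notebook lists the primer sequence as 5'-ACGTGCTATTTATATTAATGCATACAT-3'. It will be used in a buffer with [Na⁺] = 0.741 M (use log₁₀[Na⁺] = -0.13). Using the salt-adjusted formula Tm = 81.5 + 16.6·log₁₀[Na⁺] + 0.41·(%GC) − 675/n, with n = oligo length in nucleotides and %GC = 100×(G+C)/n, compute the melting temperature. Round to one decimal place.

65.0°C

Length n = 27. Base counts: C=4, A=9, G=3, T=11
G+C = 7, so %GC = 7/27 × 100 = 25.926%
Salt term: 16.6 × (-0.13) = -2.158
GC term: 0.41 × 25.926 = 10.63; length term: −675/27 = −25
Tm = 81.5 + (-2.158) + 10.63 − 25 = 64.972 → 65.0°C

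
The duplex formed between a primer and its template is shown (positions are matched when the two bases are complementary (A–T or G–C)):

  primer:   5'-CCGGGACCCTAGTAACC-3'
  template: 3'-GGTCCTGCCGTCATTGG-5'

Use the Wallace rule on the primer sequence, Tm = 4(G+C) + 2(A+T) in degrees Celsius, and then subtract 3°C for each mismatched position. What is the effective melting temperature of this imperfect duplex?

Primer base counts: A=4, T=2, G=4, C=7 → A+T=6, G+C=11
Perfect-match Tm = 2(6) + 4(11) = 12 + 44 = 56°C
Mismatches (positions where the bases are not complementary): 4 (at positions 3, 8, 9, 10)
Effective Tm = 56 − 4×3 = 56 − 12 = 44°C

44°C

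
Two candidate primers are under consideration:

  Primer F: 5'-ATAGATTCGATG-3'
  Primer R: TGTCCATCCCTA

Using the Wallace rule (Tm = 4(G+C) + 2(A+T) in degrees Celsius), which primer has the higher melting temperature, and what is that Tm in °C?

Primer R, 36°C

Primer F: A+T=8, G+C=4 → Tm = 2(8)+4(4) = 32°C
Primer R: A+T=6, G+C=6 → Tm = 2(6)+4(6) = 36°C
32°C vs 36°C → primer R is higher.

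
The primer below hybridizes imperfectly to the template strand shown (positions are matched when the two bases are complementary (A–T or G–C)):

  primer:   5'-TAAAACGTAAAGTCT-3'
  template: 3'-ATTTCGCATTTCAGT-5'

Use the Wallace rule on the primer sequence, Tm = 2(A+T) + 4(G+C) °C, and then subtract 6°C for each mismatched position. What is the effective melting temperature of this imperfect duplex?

Primer base counts: A=7, T=4, G=2, C=2 → A+T=11, G+C=4
Perfect-match Tm = 2(11) + 4(4) = 22 + 16 = 38°C
Mismatches (positions where the bases are not complementary): 2 (at positions 5, 15)
Effective Tm = 38 − 2×6 = 38 − 12 = 26°C

26°C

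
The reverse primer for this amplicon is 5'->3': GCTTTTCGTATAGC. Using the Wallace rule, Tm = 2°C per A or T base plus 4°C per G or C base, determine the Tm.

C=3, A=2, G=3, T=6
AT pairs contribute 8, GC pairs contribute 6.
Tm = 4·6 + 2·8 = 24 + 16 = 40°C

40°C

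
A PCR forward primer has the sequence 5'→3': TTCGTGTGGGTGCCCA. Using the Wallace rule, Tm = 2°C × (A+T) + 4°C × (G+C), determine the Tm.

52°C

Scanning the sequence gives C=4, G=6, A=1, T=5.
A+T = 6, G+C = 10
Tm = 2×6 + 4×10 = 52°C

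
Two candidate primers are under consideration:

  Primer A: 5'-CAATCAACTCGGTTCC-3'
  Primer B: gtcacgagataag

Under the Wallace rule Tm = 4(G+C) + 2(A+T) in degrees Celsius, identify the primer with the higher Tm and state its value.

Primer A: A+T=8, G+C=8 → Tm = 2(8)+4(8) = 48°C
Primer B: A+T=7, G+C=6 → Tm = 2(7)+4(6) = 38°C
48°C vs 38°C → primer A is higher.

Primer A, 48°C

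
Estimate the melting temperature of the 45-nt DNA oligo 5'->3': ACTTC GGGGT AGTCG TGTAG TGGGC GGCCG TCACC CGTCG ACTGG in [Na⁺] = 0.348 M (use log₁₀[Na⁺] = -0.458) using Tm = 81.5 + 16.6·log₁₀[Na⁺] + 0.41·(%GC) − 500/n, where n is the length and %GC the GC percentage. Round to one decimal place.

Length n = 45. Counting bases: G=18, C=12, A=5, T=10
G+C = 30, so %GC = 30/45 × 100 = 66.667%
Salt term: 16.6 × (-0.458) = -7.603
GC term: 0.41 × 66.667 = 27.333; length term: −500/45 = −11.111
Tm = 81.5 + (-7.603) + 27.333 − 11.111 = 90.119 → 90.1°C

90.1°C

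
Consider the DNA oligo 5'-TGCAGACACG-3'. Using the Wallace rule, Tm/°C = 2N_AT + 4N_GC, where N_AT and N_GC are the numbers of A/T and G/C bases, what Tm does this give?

32°C

Counting bases: C=3, G=3, T=1, A=3
So N_AT = 4 and N_GC = 6.
Tm = 2(4) + 4(6) = 8 + 24 = 32°C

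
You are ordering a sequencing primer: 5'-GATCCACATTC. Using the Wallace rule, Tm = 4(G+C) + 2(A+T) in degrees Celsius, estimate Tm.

C=4, A=3, T=3, G=1
A+T = 6, G+C = 5
Tm = 4·5 + 2·6 = 20 + 12 = 32°C

32°C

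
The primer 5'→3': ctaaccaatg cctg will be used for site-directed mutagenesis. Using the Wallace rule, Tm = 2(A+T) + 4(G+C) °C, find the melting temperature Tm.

Scanning the sequence gives T=3, A=4, G=2, C=5.
So N_AT = 7 and N_GC = 7.
Tm = 2×7 + 4×7 = 42°C

42°C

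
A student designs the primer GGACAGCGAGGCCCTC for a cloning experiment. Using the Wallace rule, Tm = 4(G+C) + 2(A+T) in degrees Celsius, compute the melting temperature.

Scanning the sequence gives T=1, G=6, A=3, C=6.
A+T = 4, G+C = 12
Tm = 2(4) + 4(12) = 8 + 48 = 56°C

56°C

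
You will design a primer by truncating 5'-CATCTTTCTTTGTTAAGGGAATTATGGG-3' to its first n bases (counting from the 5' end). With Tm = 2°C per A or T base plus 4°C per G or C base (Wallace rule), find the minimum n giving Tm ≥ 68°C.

First 25 bases: CATCTTTCTTTGTTAAGGGAATTAT → Tm = 64°C (< 68°C)
First 26 bases: CATCTTTCTTTGTTAAGGGAATTATG → Tm = 68°C (≥ 68°C)
Each additional base adds 2°C (A/T) or 4°C (G/C), so Tm is non-decreasing in n; n = 26 is the first length to reach 68°C.

n = 26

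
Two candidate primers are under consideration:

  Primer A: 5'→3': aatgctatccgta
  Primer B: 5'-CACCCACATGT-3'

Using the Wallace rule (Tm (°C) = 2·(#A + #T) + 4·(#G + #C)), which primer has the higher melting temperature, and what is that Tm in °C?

Primer A: A+T=8, G+C=5 → Tm = 2(8)+4(5) = 36°C
Primer B: A+T=5, G+C=6 → Tm = 2(5)+4(6) = 34°C
36°C vs 34°C → primer A is higher.

Primer A, 36°C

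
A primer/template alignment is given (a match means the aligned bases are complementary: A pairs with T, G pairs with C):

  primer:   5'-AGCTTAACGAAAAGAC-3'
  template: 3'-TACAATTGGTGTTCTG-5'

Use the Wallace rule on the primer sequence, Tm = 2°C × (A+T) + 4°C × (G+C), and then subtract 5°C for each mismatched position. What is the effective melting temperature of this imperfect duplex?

24°C

Primer base counts: A=8, T=2, G=3, C=3 → A+T=10, G+C=6
Perfect-match Tm = 2(10) + 4(6) = 20 + 24 = 44°C
Mismatches (positions where the bases are not complementary): 4 (at positions 2, 3, 9, 11)
Effective Tm = 44 − 4×5 = 44 − 20 = 24°C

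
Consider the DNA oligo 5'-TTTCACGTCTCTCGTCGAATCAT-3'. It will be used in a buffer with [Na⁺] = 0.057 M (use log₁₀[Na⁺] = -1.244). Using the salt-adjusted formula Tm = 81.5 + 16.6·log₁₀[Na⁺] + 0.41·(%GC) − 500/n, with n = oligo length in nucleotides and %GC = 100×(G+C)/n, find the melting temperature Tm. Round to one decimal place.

56.9°C

Length n = 23. Base counts: T=9, C=7, G=3, A=4
G+C = 10, so %GC = 10/23 × 100 = 43.478%
Salt term: 16.6 × (-1.244) = -20.65
GC term: 0.41 × 43.478 = 17.826; length term: −500/23 = −21.739
Tm = 81.5 + (-20.65) + 17.826 − 21.739 = 56.937 → 56.9°C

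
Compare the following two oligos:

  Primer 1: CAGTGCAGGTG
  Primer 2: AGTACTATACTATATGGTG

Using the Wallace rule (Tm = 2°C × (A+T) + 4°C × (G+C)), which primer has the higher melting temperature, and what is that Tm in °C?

Primer 1: A+T=4, G+C=7 → Tm = 2(4)+4(7) = 36°C
Primer 2: A+T=13, G+C=6 → Tm = 2(13)+4(6) = 50°C
36°C vs 50°C → primer 2 is higher.

Primer 2, 50°C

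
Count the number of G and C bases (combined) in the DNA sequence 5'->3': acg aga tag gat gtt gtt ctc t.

A=5, G=6, T=8, C=3
G+C = 6 + 3 = 9

9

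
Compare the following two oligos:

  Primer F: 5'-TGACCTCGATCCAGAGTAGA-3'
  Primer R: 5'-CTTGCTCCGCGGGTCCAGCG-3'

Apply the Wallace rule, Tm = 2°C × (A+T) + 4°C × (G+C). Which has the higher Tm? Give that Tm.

Primer F: A+T=10, G+C=10 → Tm = 2(10)+4(10) = 60°C
Primer R: A+T=5, G+C=15 → Tm = 2(5)+4(15) = 70°C
60°C vs 70°C → primer R is higher.

Primer R, 70°C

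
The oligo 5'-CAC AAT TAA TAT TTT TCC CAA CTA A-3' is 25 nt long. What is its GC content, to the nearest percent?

24%

T=9, A=10, C=6, G=0
G+C = 0 + 6 = 6 out of 25 bases
%GC = 6/25 × 100 = 24% ≈ 24%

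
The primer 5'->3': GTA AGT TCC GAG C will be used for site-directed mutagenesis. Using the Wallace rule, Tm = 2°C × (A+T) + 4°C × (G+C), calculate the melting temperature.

40°C

C=3, A=3, G=4, T=3
So N_AT = 6 and N_GC = 7.
Tm = 4·7 + 2·6 = 28 + 12 = 40°C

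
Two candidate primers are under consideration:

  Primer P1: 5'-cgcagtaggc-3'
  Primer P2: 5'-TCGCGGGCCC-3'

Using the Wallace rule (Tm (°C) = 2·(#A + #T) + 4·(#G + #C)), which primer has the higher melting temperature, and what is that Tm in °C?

Primer P2, 38°C

Primer P1: A+T=3, G+C=7 → Tm = 2(3)+4(7) = 34°C
Primer P2: A+T=1, G+C=9 → Tm = 2(1)+4(9) = 38°C
34°C vs 38°C → primer P2 is higher.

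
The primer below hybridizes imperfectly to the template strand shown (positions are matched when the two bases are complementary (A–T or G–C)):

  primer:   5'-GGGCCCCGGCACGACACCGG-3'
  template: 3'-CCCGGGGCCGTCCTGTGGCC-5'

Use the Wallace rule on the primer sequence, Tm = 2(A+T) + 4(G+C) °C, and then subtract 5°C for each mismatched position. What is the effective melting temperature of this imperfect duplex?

69°C

Primer base counts: A=3, T=0, G=8, C=9 → A+T=3, G+C=17
Perfect-match Tm = 2(3) + 4(17) = 6 + 68 = 74°C
Mismatches (positions where the bases are not complementary): 1 (at position 12)
Effective Tm = 74 − 1×5 = 74 − 5 = 69°C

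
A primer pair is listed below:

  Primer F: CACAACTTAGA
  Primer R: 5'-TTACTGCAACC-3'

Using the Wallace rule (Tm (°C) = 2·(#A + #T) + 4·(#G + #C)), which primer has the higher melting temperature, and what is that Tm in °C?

Primer R, 32°C

Primer F: A+T=7, G+C=4 → Tm = 2(7)+4(4) = 30°C
Primer R: A+T=6, G+C=5 → Tm = 2(6)+4(5) = 32°C
30°C vs 32°C → primer R is higher.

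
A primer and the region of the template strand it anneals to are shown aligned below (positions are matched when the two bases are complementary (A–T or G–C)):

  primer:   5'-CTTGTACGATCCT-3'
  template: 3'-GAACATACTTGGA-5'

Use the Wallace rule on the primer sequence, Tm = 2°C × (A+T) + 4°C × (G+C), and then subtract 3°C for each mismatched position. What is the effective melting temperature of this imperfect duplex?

32°C

Primer base counts: A=2, T=5, G=2, C=4 → A+T=7, G+C=6
Perfect-match Tm = 2(7) + 4(6) = 14 + 24 = 38°C
Mismatches (positions where the bases are not complementary): 2 (at positions 7, 10)
Effective Tm = 38 − 2×3 = 38 − 6 = 32°C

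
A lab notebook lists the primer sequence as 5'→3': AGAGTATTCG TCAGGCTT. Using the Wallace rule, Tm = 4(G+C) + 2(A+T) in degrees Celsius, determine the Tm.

Base counts: G=5, T=6, C=3, A=4
AT pairs contribute 10, GC pairs contribute 8.
Tm = 2(10) + 4(8) = 20 + 32 = 52°C

52°C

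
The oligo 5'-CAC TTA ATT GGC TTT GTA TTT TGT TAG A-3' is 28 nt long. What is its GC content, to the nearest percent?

29%

Base counts: C=3, T=14, A=6, G=5
G+C = 5 + 3 = 8 out of 28 bases
%GC = 8/28 × 100 = 28.57% ≈ 29%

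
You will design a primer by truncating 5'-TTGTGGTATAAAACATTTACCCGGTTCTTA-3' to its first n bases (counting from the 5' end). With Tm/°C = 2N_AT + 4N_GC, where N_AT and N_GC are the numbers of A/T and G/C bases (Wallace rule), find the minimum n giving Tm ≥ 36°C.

First 13 bases: TTGTGGTATAAAA → Tm = 32°C (< 36°C)
First 14 bases: TTGTGGTATAAAAC → Tm = 36°C (≥ 36°C)
Since every base adds ≥2°C, Tm only increases with n, so the threshold is first crossed at n = 14.

n = 14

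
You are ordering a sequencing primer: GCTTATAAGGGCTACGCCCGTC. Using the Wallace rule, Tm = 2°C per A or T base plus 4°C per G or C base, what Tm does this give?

Scanning the sequence gives G=6, A=4, T=5, C=7.
A+T = 9, G+C = 13
Tm = 4·13 + 2·9 = 52 + 18 = 70°C

70°C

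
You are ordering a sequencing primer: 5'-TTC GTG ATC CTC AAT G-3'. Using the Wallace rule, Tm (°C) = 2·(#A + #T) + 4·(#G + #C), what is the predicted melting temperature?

46°C

Base counts: G=3, T=6, A=3, C=4
AT pairs contribute 9, GC pairs contribute 7.
Tm = 2×9 + 4×7 = 46°C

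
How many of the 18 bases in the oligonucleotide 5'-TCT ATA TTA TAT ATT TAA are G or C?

1

C=1, A=7, G=0, T=10
Total G or C: 0 + 1 = 1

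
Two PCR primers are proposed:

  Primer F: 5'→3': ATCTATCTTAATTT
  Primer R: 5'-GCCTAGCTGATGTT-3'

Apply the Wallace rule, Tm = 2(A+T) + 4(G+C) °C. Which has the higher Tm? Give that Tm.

Primer F: A+T=12, G+C=2 → Tm = 2(12)+4(2) = 32°C
Primer R: A+T=7, G+C=7 → Tm = 2(7)+4(7) = 42°C
32°C vs 42°C → primer R is higher.

Primer R, 42°C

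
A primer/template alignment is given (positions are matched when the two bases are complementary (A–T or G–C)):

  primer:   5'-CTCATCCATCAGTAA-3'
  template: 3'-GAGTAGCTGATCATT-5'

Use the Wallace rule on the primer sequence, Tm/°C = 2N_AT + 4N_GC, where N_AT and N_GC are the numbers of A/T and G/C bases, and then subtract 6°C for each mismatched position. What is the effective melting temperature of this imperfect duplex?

24°C

Primer base counts: A=5, T=4, G=1, C=5 → A+T=9, G+C=6
Perfect-match Tm = 2(9) + 4(6) = 18 + 24 = 42°C
Mismatches (positions where the bases are not complementary): 3 (at positions 7, 9, 10)
Effective Tm = 42 − 3×6 = 42 − 18 = 24°C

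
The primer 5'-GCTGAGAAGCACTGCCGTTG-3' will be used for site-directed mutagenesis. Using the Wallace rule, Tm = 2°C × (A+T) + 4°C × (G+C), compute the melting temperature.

64°C

C=5, A=4, G=7, T=4
So N_AT = 8 and N_GC = 12.
Tm = 4·12 + 2·8 = 48 + 16 = 64°C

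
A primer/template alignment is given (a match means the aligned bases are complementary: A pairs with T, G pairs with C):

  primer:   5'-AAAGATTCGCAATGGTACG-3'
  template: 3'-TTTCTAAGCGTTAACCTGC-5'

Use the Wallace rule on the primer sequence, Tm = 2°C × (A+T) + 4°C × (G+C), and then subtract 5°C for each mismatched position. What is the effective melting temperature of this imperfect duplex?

44°C

Primer base counts: A=7, T=4, G=5, C=3 → A+T=11, G+C=8
Perfect-match Tm = 2(11) + 4(8) = 22 + 32 = 54°C
Mismatches (positions where the bases are not complementary): 2 (at positions 14, 16)
Effective Tm = 54 − 2×5 = 54 − 10 = 44°C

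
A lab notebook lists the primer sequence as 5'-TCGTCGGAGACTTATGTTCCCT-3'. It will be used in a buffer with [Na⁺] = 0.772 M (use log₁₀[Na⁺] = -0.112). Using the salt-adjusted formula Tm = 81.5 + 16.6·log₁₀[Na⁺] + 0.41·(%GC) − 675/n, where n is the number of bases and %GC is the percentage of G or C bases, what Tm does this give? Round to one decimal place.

69.5°C

Length n = 22. Scanning the sequence gives T=8, G=5, A=3, C=6.
G+C = 11, so %GC = 11/22 × 100 = 50%
Salt term: 16.6 × (-0.112) = -1.859
GC term: 0.41 × 50 = 20.5; length term: −675/22 = −30.682
Tm = 81.5 + (-1.859) + 20.5 − 30.682 = 69.459 → 69.5°C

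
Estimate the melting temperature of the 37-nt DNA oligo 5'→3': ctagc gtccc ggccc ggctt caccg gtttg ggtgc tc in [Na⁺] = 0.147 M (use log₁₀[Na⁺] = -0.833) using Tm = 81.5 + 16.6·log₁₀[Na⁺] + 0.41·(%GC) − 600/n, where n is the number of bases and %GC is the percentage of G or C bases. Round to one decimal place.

Length n = 37. Base counts: G=12, A=2, C=14, T=9
G+C = 26, so %GC = 26/37 × 100 = 70.27%
Salt term: 16.6 × (-0.833) = -13.828
GC term: 0.41 × 70.27 = 28.811; length term: −600/37 = −16.216
Tm = 81.5 + (-13.828) + 28.811 − 16.216 = 80.267 → 80.3°C

80.3°C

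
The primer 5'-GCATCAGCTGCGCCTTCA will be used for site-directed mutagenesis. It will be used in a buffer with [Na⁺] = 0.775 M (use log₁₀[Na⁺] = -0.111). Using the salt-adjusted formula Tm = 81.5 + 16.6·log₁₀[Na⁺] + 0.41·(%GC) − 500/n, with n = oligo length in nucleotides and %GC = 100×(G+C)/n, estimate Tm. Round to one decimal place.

76.9°C

Length n = 18. Scanning the sequence gives C=7, G=4, T=4, A=3.
G+C = 11, so %GC = 11/18 × 100 = 61.111%
Salt term: 16.6 × (-0.111) = -1.843
GC term: 0.41 × 61.111 = 25.056; length term: −500/18 = −27.778
Tm = 81.5 + (-1.843) + 25.056 − 27.778 = 76.935 → 76.9°C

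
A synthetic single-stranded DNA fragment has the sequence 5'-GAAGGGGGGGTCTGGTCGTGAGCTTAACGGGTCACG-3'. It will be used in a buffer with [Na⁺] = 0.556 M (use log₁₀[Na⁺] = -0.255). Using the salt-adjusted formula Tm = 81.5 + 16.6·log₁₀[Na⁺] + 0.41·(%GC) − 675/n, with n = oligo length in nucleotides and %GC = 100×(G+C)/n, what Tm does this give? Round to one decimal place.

Length n = 36. Base counts: C=6, A=6, T=7, G=17
G+C = 23, so %GC = 23/36 × 100 = 63.889%
Salt term: 16.6 × (-0.255) = -4.233
GC term: 0.41 × 63.889 = 26.194; length term: −675/36 = −18.75
Tm = 81.5 + (-4.233) + 26.194 − 18.75 = 84.711 → 84.7°C

84.7°C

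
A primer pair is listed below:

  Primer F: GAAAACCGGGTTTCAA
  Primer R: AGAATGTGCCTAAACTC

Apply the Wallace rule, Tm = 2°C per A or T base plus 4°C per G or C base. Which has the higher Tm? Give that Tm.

Primer F: A+T=9, G+C=7 → Tm = 2(9)+4(7) = 46°C
Primer R: A+T=10, G+C=7 → Tm = 2(10)+4(7) = 48°C
46°C vs 48°C → primer R is higher.

Primer R, 48°C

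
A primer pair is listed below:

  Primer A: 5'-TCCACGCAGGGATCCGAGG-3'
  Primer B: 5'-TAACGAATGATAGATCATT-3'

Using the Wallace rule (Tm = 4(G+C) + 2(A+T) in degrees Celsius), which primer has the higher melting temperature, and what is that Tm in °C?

Primer A: A+T=6, G+C=13 → Tm = 2(6)+4(13) = 64°C
Primer B: A+T=14, G+C=5 → Tm = 2(14)+4(5) = 48°C
64°C vs 48°C → primer A is higher.

Primer A, 64°C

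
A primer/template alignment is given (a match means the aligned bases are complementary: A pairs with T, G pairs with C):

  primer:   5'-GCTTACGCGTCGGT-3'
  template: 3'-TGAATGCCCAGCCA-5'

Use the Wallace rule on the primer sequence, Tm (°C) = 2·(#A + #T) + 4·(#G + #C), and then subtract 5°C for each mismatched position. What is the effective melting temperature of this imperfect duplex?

Primer base counts: A=1, T=4, G=5, C=4 → A+T=5, G+C=9
Perfect-match Tm = 2(5) + 4(9) = 10 + 36 = 46°C
Mismatches (positions where the bases are not complementary): 2 (at positions 1, 8)
Effective Tm = 46 − 2×5 = 46 − 10 = 36°C

36°C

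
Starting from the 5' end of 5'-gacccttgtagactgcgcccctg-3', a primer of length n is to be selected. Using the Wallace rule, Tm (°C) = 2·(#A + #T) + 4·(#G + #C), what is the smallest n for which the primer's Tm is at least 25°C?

First 7 bases: GACCCTT → Tm = 22°C (< 25°C)
First 8 bases: GACCCTTG → Tm = 26°C (≥ 25°C)
Each additional base adds 2°C (A/T) or 4°C (G/C), so Tm is non-decreasing in n; n = 8 is the first length to reach 25°C.

n = 8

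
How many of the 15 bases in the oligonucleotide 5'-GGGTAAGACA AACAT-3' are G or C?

A=7, T=2, C=2, G=4
G+C = 4 + 2 = 6

6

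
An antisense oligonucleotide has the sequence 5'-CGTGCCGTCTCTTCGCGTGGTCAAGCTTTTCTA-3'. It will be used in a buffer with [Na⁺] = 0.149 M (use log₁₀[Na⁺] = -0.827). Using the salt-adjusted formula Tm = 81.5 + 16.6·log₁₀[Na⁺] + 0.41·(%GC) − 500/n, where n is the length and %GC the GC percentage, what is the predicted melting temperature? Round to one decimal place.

75.0°C

Length n = 33. Counting bases: A=3, G=8, C=10, T=12
G+C = 18, so %GC = 18/33 × 100 = 54.545%
Salt term: 16.6 × (-0.827) = -13.728
GC term: 0.41 × 54.545 = 22.363; length term: −500/33 = −15.152
Tm = 81.5 + (-13.728) + 22.363 − 15.152 = 74.983 → 75.0°C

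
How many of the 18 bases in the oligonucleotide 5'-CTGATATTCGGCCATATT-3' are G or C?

7

Scanning the sequence gives G=3, T=7, C=4, A=4.
G+C = 3 + 4 = 7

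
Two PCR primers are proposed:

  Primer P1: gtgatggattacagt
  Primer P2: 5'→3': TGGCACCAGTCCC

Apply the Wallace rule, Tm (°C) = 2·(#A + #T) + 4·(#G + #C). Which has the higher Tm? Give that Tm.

Primer P1: A+T=9, G+C=6 → Tm = 2(9)+4(6) = 42°C
Primer P2: A+T=4, G+C=9 → Tm = 2(4)+4(9) = 44°C
42°C vs 44°C → primer P2 is higher.

Primer P2, 44°C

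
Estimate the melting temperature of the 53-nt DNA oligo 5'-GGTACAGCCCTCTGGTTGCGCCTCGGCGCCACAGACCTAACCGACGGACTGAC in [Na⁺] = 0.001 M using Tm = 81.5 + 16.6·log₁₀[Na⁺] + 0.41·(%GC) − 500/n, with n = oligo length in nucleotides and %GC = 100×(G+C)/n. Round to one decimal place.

49.3°C

Length n = 53. C=20, T=8, A=10, G=15
G+C = 35, so %GC = 35/53 × 100 = 66.038%
Salt term: 16.6 × (-3) = -49.8
GC term: 0.41 × 66.038 = 27.076; length term: −500/53 = −9.434
Tm = 81.5 + (-49.8) + 27.076 − 9.434 = 49.342 → 49.3°C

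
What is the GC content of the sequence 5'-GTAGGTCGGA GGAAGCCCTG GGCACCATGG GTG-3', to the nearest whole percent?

67%

Base counts: G=15, C=7, A=6, T=5
G+C = 15 + 7 = 22 out of 33 bases
%GC = 22/33 × 100 = 66.67% ≈ 67%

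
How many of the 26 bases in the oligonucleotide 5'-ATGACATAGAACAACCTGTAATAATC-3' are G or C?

8

Counting bases: T=6, G=3, C=5, A=12
G+C = 3 + 5 = 8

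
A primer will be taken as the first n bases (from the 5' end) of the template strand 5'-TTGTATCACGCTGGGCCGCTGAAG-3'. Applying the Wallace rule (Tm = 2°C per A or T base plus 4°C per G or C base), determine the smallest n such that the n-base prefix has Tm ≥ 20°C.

First 7 bases: TTGTATC → Tm = 18°C (< 20°C)
First 8 bases: TTGTATCA → Tm = 20°C (≥ 20°C)
Each additional base adds 2°C (A/T) or 4°C (G/C), so Tm is non-decreasing in n; n = 8 is the first length to reach 20°C.

n = 8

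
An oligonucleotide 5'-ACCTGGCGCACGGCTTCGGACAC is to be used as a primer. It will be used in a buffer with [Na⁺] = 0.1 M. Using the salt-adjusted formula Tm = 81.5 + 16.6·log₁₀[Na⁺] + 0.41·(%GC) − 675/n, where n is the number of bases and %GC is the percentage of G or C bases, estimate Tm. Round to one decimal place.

64.1°C

Length n = 23. T=3, C=9, A=4, G=7
G+C = 16, so %GC = 16/23 × 100 = 69.565%
Salt term: 16.6 × (-1) = -16.6
GC term: 0.41 × 69.565 = 28.522; length term: −675/23 = −29.348
Tm = 81.5 + (-16.6) + 28.522 − 29.348 = 64.074 → 64.1°C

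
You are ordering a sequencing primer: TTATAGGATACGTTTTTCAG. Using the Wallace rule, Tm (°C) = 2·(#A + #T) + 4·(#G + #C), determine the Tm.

Base counts: C=2, A=5, G=4, T=9
So N_AT = 14 and N_GC = 6.
Tm = 2(14) + 4(6) = 28 + 24 = 52°C

52°C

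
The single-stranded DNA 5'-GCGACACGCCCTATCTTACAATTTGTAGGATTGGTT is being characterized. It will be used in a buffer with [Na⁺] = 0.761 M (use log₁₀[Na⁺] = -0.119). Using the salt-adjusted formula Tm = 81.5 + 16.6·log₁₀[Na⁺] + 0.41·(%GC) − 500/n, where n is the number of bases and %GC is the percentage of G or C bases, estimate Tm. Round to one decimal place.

83.9°C

Length n = 36. Counting bases: G=8, T=12, C=8, A=8
G+C = 16, so %GC = 16/36 × 100 = 44.444%
Salt term: 16.6 × (-0.119) = -1.975
GC term: 0.41 × 44.444 = 18.222; length term: −500/36 = −13.889
Tm = 81.5 + (-1.975) + 18.222 − 13.889 = 83.858 → 83.9°C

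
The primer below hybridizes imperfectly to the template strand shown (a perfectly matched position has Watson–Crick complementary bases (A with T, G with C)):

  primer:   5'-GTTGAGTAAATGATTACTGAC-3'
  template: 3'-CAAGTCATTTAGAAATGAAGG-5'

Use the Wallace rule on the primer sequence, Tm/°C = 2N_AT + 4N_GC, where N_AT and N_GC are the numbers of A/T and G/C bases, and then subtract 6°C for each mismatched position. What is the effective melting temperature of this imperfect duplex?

Primer base counts: A=7, T=7, G=5, C=2 → A+T=14, G+C=7
Perfect-match Tm = 2(14) + 4(7) = 28 + 28 = 56°C
Mismatches (positions where the bases are not complementary): 5 (at positions 4, 12, 13, 19, 20)
Effective Tm = 56 − 5×6 = 56 − 30 = 26°C

26°C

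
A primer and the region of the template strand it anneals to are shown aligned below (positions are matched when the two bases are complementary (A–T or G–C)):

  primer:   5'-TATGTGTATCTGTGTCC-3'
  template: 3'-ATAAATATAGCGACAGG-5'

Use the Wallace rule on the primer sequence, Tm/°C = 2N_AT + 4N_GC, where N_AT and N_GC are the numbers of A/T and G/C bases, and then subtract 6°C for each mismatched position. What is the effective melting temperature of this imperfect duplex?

24°C

Primer base counts: A=2, T=8, G=4, C=3 → A+T=10, G+C=7
Perfect-match Tm = 2(10) + 4(7) = 20 + 28 = 48°C
Mismatches (positions where the bases are not complementary): 4 (at positions 4, 6, 11, 12)
Effective Tm = 48 − 4×6 = 48 − 24 = 24°C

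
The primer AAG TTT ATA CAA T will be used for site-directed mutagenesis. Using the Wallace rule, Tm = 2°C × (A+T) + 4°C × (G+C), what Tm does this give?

30°C

Base counts: G=1, T=5, A=6, C=1
A+T = 11, G+C = 2
Tm = 4·2 + 2·11 = 8 + 22 = 30°C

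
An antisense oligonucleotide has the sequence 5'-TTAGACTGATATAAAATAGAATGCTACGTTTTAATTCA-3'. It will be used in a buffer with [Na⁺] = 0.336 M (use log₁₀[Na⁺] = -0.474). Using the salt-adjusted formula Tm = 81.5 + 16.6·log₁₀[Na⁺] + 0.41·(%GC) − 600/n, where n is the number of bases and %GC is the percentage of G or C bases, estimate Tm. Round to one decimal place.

Length n = 38. Scanning the sequence gives C=4, G=5, T=14, A=15.
G+C = 9, so %GC = 9/38 × 100 = 23.684%
Salt term: 16.6 × (-0.474) = -7.868
GC term: 0.41 × 23.684 = 9.71; length term: −600/38 = −15.789
Tm = 81.5 + (-7.868) + 9.71 − 15.789 = 67.553 → 67.6°C

67.6°C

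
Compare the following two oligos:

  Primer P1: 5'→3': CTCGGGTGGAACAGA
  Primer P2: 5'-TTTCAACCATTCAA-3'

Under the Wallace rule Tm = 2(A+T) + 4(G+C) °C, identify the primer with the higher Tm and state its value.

Primer P1, 48°C

Primer P1: A+T=6, G+C=9 → Tm = 2(6)+4(9) = 48°C
Primer P2: A+T=10, G+C=4 → Tm = 2(10)+4(4) = 36°C
48°C vs 36°C → primer P1 is higher.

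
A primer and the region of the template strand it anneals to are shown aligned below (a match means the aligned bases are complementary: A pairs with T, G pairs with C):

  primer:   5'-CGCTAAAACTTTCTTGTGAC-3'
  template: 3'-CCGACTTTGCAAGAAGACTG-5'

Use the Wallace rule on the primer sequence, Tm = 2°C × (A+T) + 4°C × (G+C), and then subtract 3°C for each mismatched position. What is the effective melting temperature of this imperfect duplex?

44°C

Primer base counts: A=5, T=7, G=3, C=5 → A+T=12, G+C=8
Perfect-match Tm = 2(12) + 4(8) = 24 + 32 = 56°C
Mismatches (positions where the bases are not complementary): 4 (at positions 1, 5, 10, 16)
Effective Tm = 56 − 4×3 = 56 − 12 = 44°C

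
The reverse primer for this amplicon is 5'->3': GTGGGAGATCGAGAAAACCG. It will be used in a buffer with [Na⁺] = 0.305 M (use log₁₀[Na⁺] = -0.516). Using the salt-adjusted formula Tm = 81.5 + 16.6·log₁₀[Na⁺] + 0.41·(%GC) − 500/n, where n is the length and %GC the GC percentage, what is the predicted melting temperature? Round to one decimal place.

70.5°C

Length n = 20. Counting bases: G=8, A=7, T=2, C=3
G+C = 11, so %GC = 11/20 × 100 = 55%
Salt term: 16.6 × (-0.516) = -8.566
GC term: 0.41 × 55 = 22.55; length term: −500/20 = −25
Tm = 81.5 + (-8.566) + 22.55 − 25 = 70.484 → 70.5°C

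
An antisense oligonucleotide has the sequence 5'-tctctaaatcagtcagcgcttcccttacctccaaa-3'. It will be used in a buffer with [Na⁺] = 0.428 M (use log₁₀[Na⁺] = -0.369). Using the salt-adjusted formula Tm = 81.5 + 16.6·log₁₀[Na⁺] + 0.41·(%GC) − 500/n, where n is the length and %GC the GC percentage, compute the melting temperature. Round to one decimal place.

Length n = 35. Base counts: T=10, G=3, C=13, A=9
G+C = 16, so %GC = 16/35 × 100 = 45.714%
Salt term: 16.6 × (-0.369) = -6.125
GC term: 0.41 × 45.714 = 18.743; length term: −500/35 = −14.286
Tm = 81.5 + (-6.125) + 18.743 − 14.286 = 79.832 → 79.8°C

79.8°C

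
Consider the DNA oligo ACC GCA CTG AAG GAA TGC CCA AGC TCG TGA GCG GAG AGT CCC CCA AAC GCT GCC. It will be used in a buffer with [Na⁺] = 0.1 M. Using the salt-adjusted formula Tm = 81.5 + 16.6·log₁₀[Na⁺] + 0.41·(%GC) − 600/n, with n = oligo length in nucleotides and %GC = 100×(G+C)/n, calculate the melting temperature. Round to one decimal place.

Length n = 54. G=15, A=14, C=19, T=6
G+C = 34, so %GC = 34/54 × 100 = 62.963%
Salt term: 16.6 × (-1) = -16.6
GC term: 0.41 × 62.963 = 25.815; length term: −600/54 = −11.111
Tm = 81.5 + (-16.6) + 25.815 − 11.111 = 79.604 → 79.6°C

79.6°C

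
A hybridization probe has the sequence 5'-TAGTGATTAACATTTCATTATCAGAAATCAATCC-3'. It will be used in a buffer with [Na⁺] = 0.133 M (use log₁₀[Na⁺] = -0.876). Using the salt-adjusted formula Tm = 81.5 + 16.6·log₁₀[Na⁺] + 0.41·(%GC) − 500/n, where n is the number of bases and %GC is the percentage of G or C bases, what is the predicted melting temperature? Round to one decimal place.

63.1°C

Length n = 34. C=6, A=13, T=12, G=3
G+C = 9, so %GC = 9/34 × 100 = 26.471%
Salt term: 16.6 × (-0.876) = -14.542
GC term: 0.41 × 26.471 = 10.853; length term: −500/34 = −14.706
Tm = 81.5 + (-14.542) + 10.853 − 14.706 = 63.105 → 63.1°C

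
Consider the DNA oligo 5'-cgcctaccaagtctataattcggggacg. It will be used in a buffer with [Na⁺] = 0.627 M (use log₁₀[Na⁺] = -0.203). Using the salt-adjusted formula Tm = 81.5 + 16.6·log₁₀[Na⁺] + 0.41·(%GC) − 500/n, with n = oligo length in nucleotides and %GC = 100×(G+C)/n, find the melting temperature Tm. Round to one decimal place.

Length n = 28. Counting bases: C=8, A=7, G=7, T=6
G+C = 15, so %GC = 15/28 × 100 = 53.571%
Salt term: 16.6 × (-0.203) = -3.37
GC term: 0.41 × 53.571 = 21.964; length term: −500/28 = −17.857
Tm = 81.5 + (-3.37) + 21.964 − 17.857 = 82.237 → 82.2°C

82.2°C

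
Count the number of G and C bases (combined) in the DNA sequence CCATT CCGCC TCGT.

9

Scanning the sequence gives C=7, T=4, A=1, G=2.
Total G or C: 2 + 7 = 9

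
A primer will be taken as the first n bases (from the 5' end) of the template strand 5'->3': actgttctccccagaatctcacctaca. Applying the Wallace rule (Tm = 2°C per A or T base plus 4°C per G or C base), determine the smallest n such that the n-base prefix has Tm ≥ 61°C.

First 20 bases: ACTGTTCTCCCCAGAATCTC → Tm = 60°C (< 61°C)
First 21 bases: ACTGTTCTCCCCAGAATCTCA → Tm = 62°C (≥ 61°C)
Each additional base adds 2°C (A/T) or 4°C (G/C), so Tm is non-decreasing in n; n = 21 is the first length to reach 61°C.

n = 21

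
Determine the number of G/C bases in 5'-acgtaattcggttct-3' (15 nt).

6

Scanning the sequence gives A=3, G=3, T=6, C=3.
G+C = 3 + 3 = 6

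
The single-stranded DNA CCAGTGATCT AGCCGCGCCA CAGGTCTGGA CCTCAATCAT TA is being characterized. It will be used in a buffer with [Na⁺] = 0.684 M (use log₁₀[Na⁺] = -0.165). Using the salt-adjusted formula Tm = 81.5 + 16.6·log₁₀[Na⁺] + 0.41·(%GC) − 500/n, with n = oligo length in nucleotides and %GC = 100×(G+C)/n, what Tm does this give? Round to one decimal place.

Length n = 42. Scanning the sequence gives T=9, A=10, G=9, C=14.
G+C = 23, so %GC = 23/42 × 100 = 54.762%
Salt term: 16.6 × (-0.165) = -2.739
GC term: 0.41 × 54.762 = 22.452; length term: −500/42 = −11.905
Tm = 81.5 + (-2.739) + 22.452 − 11.905 = 89.308 → 89.3°C

89.3°C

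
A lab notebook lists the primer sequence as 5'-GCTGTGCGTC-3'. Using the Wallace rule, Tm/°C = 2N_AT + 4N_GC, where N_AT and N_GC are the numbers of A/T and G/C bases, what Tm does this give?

34°C

G=4, T=3, A=0, C=3
AT pairs contribute 3, GC pairs contribute 7.
Tm = 4·7 + 2·3 = 28 + 6 = 34°C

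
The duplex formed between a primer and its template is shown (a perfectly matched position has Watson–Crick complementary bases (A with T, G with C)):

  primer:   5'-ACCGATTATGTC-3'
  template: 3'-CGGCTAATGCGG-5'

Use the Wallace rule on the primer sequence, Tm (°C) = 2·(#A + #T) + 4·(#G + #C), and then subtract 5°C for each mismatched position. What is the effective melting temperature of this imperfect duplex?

19°C

Primer base counts: A=3, T=4, G=2, C=3 → A+T=7, G+C=5
Perfect-match Tm = 2(7) + 4(5) = 14 + 20 = 34°C
Mismatches (positions where the bases are not complementary): 3 (at positions 1, 9, 11)
Effective Tm = 34 − 3×5 = 34 − 15 = 19°C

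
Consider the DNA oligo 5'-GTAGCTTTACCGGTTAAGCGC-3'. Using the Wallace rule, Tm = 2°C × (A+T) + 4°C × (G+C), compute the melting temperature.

64°C

Scanning the sequence gives C=5, T=6, A=4, G=6.
So N_AT = 10 and N_GC = 11.
Tm = 4·11 + 2·10 = 44 + 20 = 64°C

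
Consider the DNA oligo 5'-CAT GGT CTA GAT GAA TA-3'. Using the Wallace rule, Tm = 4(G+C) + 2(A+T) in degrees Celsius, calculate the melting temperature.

46°C

C=2, T=5, A=6, G=4
A+T = 11, G+C = 6
Tm = 2(11) + 4(6) = 22 + 24 = 46°C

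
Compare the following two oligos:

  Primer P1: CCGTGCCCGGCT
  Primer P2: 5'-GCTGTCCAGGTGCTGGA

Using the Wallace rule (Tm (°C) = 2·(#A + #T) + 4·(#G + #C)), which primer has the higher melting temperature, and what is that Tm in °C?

Primer P1: A+T=2, G+C=10 → Tm = 2(2)+4(10) = 44°C
Primer P2: A+T=6, G+C=11 → Tm = 2(6)+4(11) = 56°C
44°C vs 56°C → primer P2 is higher.

Primer P2, 56°C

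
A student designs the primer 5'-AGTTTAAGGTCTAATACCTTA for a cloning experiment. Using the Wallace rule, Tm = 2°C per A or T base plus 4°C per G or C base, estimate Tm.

Counting bases: C=3, G=3, A=7, T=8
So N_AT = 15 and N_GC = 6.
Tm = 4·6 + 2·15 = 24 + 30 = 54°C

54°C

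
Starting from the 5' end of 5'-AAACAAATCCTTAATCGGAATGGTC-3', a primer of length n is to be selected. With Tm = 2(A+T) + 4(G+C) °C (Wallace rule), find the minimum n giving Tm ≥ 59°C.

First 22 bases: AAACAAATCCTTAATCGGAATG → Tm = 58°C (< 59°C)
First 23 bases: AAACAAATCCTTAATCGGAATGG → Tm = 62°C (≥ 59°C)
Each additional base adds 2°C (A/T) or 4°C (G/C), so Tm is non-decreasing in n; n = 23 is the first length to reach 59°C.

n = 23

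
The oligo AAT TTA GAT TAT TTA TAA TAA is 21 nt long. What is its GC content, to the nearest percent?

5%

Scanning the sequence gives G=1, T=10, C=0, A=10.
G+C = 1 + 0 = 1 out of 21 bases
%GC = 1/21 × 100 = 4.762% ≈ 5%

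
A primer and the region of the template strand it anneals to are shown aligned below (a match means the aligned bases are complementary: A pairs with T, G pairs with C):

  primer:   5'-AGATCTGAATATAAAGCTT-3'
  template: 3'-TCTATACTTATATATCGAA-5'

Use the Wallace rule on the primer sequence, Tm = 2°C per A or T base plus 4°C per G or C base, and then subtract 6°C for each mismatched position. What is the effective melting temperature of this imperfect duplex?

36°C

Primer base counts: A=8, T=6, G=3, C=2 → A+T=14, G+C=5
Perfect-match Tm = 2(14) + 4(5) = 28 + 20 = 48°C
Mismatches (positions where the bases are not complementary): 2 (at positions 5, 14)
Effective Tm = 48 − 2×6 = 48 − 12 = 36°C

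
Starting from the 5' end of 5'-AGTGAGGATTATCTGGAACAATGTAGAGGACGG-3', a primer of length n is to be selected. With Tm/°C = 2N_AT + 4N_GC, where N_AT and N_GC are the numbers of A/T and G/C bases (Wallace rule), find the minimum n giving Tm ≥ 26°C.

First 8 bases: AGTGAGGA → Tm = 24°C (< 26°C)
First 9 bases: AGTGAGGAT → Tm = 26°C (≥ 26°C)
Since every base adds ≥2°C, Tm only increases with n, so the threshold is first crossed at n = 9.

n = 9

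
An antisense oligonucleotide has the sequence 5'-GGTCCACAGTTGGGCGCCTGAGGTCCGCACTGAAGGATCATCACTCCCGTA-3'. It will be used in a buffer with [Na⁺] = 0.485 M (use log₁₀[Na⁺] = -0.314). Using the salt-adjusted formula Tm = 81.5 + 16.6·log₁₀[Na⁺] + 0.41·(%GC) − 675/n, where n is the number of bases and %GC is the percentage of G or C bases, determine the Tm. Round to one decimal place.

Length n = 51. A=10, T=10, G=15, C=16
G+C = 31, so %GC = 31/51 × 100 = 60.784%
Salt term: 16.6 × (-0.314) = -5.212
GC term: 0.41 × 60.784 = 24.921; length term: −675/51 = −13.235
Tm = 81.5 + (-5.212) + 24.921 − 13.235 = 87.974 → 88.0°C

88.0°C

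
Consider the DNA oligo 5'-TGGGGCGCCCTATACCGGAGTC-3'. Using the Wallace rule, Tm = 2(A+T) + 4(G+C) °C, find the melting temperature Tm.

74°C

Base counts: T=4, C=7, A=3, G=8
So N_AT = 7 and N_GC = 15.
Tm = 2×7 + 4×15 = 74°C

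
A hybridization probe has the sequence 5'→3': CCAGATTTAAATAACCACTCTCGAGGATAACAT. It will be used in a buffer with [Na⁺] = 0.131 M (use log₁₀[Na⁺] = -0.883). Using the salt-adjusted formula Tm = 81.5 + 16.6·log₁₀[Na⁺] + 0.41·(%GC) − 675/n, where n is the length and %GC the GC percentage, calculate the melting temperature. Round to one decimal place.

61.3°C

Length n = 33. T=8, G=4, C=8, A=13
G+C = 12, so %GC = 12/33 × 100 = 36.364%
Salt term: 16.6 × (-0.883) = -14.658
GC term: 0.41 × 36.364 = 14.909; length term: −675/33 = −20.455
Tm = 81.5 + (-14.658) + 14.909 − 20.455 = 61.296 → 61.3°C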